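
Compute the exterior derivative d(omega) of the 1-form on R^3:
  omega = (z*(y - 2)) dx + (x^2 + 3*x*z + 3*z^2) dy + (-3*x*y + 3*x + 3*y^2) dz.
d(omega) = (2*x + 2*z) dx ∧ dy + (5 - 4*y) dx ∧ dz + (-6*x + 6*y - 6*z) dy ∧ dz

For a 1-form omega = sum_i f_i dx_i, the exterior derivative is
  d(omega) = sum_{i < j} (∂f_j/∂x_i - ∂f_i/∂x_j) dx_i ∧ dx_j.
  coefficient of dx ∧ dy: ∂f_2/∂x - ∂f_1/∂y = ∂(x^2 + 3*x*z + 3*z^2)/∂x - ∂(z*(y - 2))/∂y = 2*x + 2*z
  coefficient of dx ∧ dz: ∂f_3/∂x - ∂f_1/∂z = ∂(-3*x*y + 3*x + 3*y^2)/∂x - ∂(z*(y - 2))/∂z = 5 - 4*y
  coefficient of dy ∧ dz: ∂f_3/∂y - ∂f_2/∂z = ∂(-3*x*y + 3*x + 3*y^2)/∂y - ∂(x^2 + 3*x*z + 3*z^2)/∂z = -6*x + 6*y - 6*z
Assembling: d(omega) = (2*x + 2*z) dx ∧ dy + (5 - 4*y) dx ∧ dz + (-6*x + 6*y - 6*z) dy ∧ dz.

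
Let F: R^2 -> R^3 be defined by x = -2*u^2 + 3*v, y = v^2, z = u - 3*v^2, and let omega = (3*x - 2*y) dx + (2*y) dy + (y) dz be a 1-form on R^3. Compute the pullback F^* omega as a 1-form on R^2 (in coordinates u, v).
F^* omega = (24*u^3 + 8*u*v^2 - 36*u*v + v^2) du + (-18*u^2 - 2*v^3 - 6*v^2 + 27*v) dv

Using F^*(f dg) = (f ∘ F) d(g ∘ F), substitute each coordinate x_i by F_i(u, v) in f_i, and replace dx_i by d F_i = (∂F_i/∂u) du + (∂F_i/∂v) dv.
  For the x component: f_1(F) = -6*u^2 - 2*v^2 + 9*v; d F_1 = (-4*u) du + (3) dv
  For the y component: f_2(F) = 2*v^2; d F_2 = (0) du + (2*v) dv
  For the z component: f_3(F) = v^2; d F_3 = (1) du + (-6*v) dv
Combining and collecting du, dv coefficients:
  coeff of du: 24*u^3 + 8*u*v^2 - 36*u*v + v^2
  coeff of dv: -18*u^2 - 2*v^3 - 6*v^2 + 27*v
F^* omega = (24*u^3 + 8*u*v^2 - 36*u*v + v^2) du + (-18*u^2 - 2*v^3 - 6*v^2 + 27*v) dv.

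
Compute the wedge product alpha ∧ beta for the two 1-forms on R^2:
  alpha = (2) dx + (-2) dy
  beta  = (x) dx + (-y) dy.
alpha ∧ beta = (2*x - 2*y) dx ∧ dy

Distribute the wedge, using dx_i ∧ dx_j = -dx_j ∧ dx_i and dx_i ∧ dx_i = 0. For each pair (i, j) with i < j, the coefficient of dx_i ∧ dx_j in alpha ∧ beta is (alpha_i * beta_j - alpha_j * beta_i). Collecting: alpha ∧ beta = (2*x - 2*y) dx ∧ dy.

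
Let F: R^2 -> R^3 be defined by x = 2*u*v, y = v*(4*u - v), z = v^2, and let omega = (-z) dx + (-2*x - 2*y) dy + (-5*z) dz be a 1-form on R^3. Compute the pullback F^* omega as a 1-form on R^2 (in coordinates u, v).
F^* omega = (6*v^2*(-8*u + v)) du + (2*v*(-24*u^2 + 15*u*v - 7*v^2)) dv

Using F^*(f dg) = (f ∘ F) d(g ∘ F), substitute each coordinate x_i by F_i(u, v) in f_i, and replace dx_i by d F_i = (∂F_i/∂u) du + (∂F_i/∂v) dv.
  For the x component: f_1(F) = -v^2; d F_1 = (2*v) du + (2*u) dv
  For the y component: f_2(F) = 2*v*(-6*u + v); d F_2 = (4*v) du + (4*u - 2*v) dv
  For the z component: f_3(F) = -5*v^2; d F_3 = (0) du + (2*v) dv
Combining and collecting du, dv coefficients:
  coeff of du: 6*v^2*(-8*u + v)
  coeff of dv: 2*v*(-24*u^2 + 15*u*v - 7*v^2)
F^* omega = (6*v^2*(-8*u + v)) du + (2*v*(-24*u^2 + 15*u*v - 7*v^2)) dv.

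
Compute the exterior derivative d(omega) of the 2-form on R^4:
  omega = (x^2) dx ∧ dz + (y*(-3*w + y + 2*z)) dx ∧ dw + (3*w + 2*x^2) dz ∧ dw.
d(omega) = (3*w - 2*y - 2*z) dx ∧ dy ∧ dw + (4*x - 2*y) dx ∧ dz ∧ dw

For a 2-form omega = sum_{i<j} g_{ij} dx_i ∧ dx_j, the exterior derivative is
  d(omega) = sum_{i<j} d(g_{ij}) ∧ dx_i ∧ dx_j = sum_{i<j, k} (∂g_{ij}/∂x_k) dx_k ∧ dx_i ∧ dx_j.
Expand each term, using dx_k ∧ dx_i ∧ dx_j = sgn(permutation) dx_{(a)} ∧ dx_{(b)} ∧ dx_{(c)} with (a < b < c) sorted:
  d(y*(-3*w + y + 2*z)) includes (∂/∂y)(y*(-3*w + y + 2*z)) dy = (-3*w + 2*y + 2*z) dy, which multiplied by dx ∧ dw gives (3*w - 2*y - 2*z) dx ∧ dy ∧ dw
  d(y*(-3*w + y + 2*z)) includes (∂/∂z)(y*(-3*w + y + 2*z)) dz = (2*y) dz, which multiplied by dx ∧ dw gives (-2*y) dx ∧ dz ∧ dw
  d(3*w + 2*x^2) includes (∂/∂x)(3*w + 2*x^2) dx = (4*x) dx, which multiplied by dz ∧ dw gives (4*x) dx ∧ dz ∧ dw
Collecting like 3-forms: d(omega) = (3*w - 2*y - 2*z) dx ∧ dy ∧ dw + (4*x - 2*y) dx ∧ dz ∧ dw.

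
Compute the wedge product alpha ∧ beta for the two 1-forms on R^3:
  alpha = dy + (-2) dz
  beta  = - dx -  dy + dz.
alpha ∧ beta = (1) dx ∧ dy + (-1) dy ∧ dz + (-2) dx ∧ dz

Distribute the wedge, using dx_i ∧ dx_j = -dx_j ∧ dx_i and dx_i ∧ dx_i = 0. For each pair (i, j) with i < j, the coefficient of dx_i ∧ dx_j in alpha ∧ beta is (alpha_i * beta_j - alpha_j * beta_i). Collecting: alpha ∧ beta = (1) dx ∧ dy + (-1) dy ∧ dz + (-2) dx ∧ dz.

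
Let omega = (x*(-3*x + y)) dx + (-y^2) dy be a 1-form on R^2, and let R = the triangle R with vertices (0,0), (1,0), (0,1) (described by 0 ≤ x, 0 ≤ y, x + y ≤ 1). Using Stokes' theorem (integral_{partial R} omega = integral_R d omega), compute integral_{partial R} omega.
integral_(partial R) omega = -1/6

Stokes: integral_partial_R omega = integral_R d omega with d omega = (∂Q/∂x - ∂P/∂y) dx ∧ dy.
  ∂Q/∂x = 0
  ∂P/∂y = x
  integrand = ∂Q/∂x - ∂P/∂y = -x.
Integrating over R: integral_0^1 integral_0^{1-x} (-x) dy dx = -1/6.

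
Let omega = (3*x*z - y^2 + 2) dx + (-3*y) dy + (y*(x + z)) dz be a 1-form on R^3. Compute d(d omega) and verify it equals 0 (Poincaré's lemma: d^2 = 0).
d(d omega) = 0

Step 1: d omega = sum_{i<j} (∂f_j/∂x_i - ∂f_i/∂x_j) dx_i ∧ dx_j:
  coeff of dx ∧ dy: 2*y
  coeff of dx ∧ dz: -3*x + y
  coeff of dy ∧ dz: x + z
Step 2: Apply d again to each 2-form coefficient. The only possible 3-form in R^3 is dx ∧ dy ∧ dz, with coefficient
  ∂(coeff of dy∧dz)/∂x - ∂(coeff of dx∧dz)/∂y + ∂(coeff of dx∧dy)/∂z
  = ∂/∂x (x + z) - ∂/∂y (-3*x + y) + ∂/∂z (2*y).
Each of these terms simplifies to sums of mixed partials that cancel in pairs. The result is 0 (by equality of mixed partials for smooth functions — Schwarz / Clairaut).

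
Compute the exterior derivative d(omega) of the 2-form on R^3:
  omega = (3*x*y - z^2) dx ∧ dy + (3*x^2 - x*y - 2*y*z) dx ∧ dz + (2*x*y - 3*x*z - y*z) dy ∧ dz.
d(omega) = (x + 2*y - 3*z) dx ∧ dy ∧ dz

For a 2-form omega = sum_{i<j} g_{ij} dx_i ∧ dx_j, the exterior derivative is
  d(omega) = sum_{i<j} d(g_{ij}) ∧ dx_i ∧ dx_j = sum_{i<j, k} (∂g_{ij}/∂x_k) dx_k ∧ dx_i ∧ dx_j.
Expand each term, using dx_k ∧ dx_i ∧ dx_j = sgn(permutation) dx_{(a)} ∧ dx_{(b)} ∧ dx_{(c)} with (a < b < c) sorted:
  d(3*x*y - z^2) includes (∂/∂z)(3*x*y - z^2) dz = (-2*z) dz, which multiplied by dx ∧ dy gives (-2*z) dx ∧ dy ∧ dz
  d(3*x^2 - x*y - 2*y*z) includes (∂/∂y)(3*x^2 - x*y - 2*y*z) dy = (-x - 2*z) dy, which multiplied by dx ∧ dz gives (x + 2*z) dx ∧ dy ∧ dz
  d(2*x*y - 3*x*z - y*z) includes (∂/∂x)(2*x*y - 3*x*z - y*z) dx = (2*y - 3*z) dx, which multiplied by dy ∧ dz gives (2*y - 3*z) dx ∧ dy ∧ dz
Collecting like 3-forms: d(omega) = (x + 2*y - 3*z) dx ∧ dy ∧ dz.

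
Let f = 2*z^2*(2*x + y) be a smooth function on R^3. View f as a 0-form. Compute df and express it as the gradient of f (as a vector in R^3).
df = (4*z^2) dx + (2*z^2) dy + (4*z*(2*x + y)) dz; grad f = (4*z^2, 2*z^2, 4*z*(2*x + y))

For a 0-form f, d f = (∂f/∂x) dx + (∂f/∂y) dy + (∂f/∂z) dz. The components of the vector representation are exactly the entries of grad f in Cartesian coordinates:
  ∂f/∂x = 4*z^2
  ∂f/∂y = 2*z^2
  ∂f/∂z = 4*z*(2*x + y).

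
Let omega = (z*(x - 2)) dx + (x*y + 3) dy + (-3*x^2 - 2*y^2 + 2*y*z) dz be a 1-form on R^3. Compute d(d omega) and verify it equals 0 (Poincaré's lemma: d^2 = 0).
d(d omega) = 0

Step 1: d omega = sum_{i<j} (∂f_j/∂x_i - ∂f_i/∂x_j) dx_i ∧ dx_j:
  coeff of dx ∧ dy: y
  coeff of dx ∧ dz: 2 - 7*x
  coeff of dy ∧ dz: -4*y + 2*z
Step 2: Apply d again to each 2-form coefficient. The only possible 3-form in R^3 is dx ∧ dy ∧ dz, with coefficient
  ∂(coeff of dy∧dz)/∂x - ∂(coeff of dx∧dz)/∂y + ∂(coeff of dx∧dy)/∂z
  = ∂/∂x (-4*y + 2*z) - ∂/∂y (2 - 7*x) + ∂/∂z (y).
Each of these terms simplifies to sums of mixed partials that cancel in pairs. The result is 0 (by equality of mixed partials for smooth functions — Schwarz / Clairaut).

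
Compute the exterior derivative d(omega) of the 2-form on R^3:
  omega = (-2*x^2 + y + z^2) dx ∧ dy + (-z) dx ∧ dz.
d(omega) = (2*z) dx ∧ dy ∧ dz

For a 2-form omega = sum_{i<j} g_{ij} dx_i ∧ dx_j, the exterior derivative is
  d(omega) = sum_{i<j} d(g_{ij}) ∧ dx_i ∧ dx_j = sum_{i<j, k} (∂g_{ij}/∂x_k) dx_k ∧ dx_i ∧ dx_j.
Expand each term, using dx_k ∧ dx_i ∧ dx_j = sgn(permutation) dx_{(a)} ∧ dx_{(b)} ∧ dx_{(c)} with (a < b < c) sorted:
  d(-2*x^2 + y + z^2) includes (∂/∂z)(-2*x^2 + y + z^2) dz = (2*z) dz, which multiplied by dx ∧ dy gives (2*z) dx ∧ dy ∧ dz
Collecting like 3-forms: d(omega) = (2*z) dx ∧ dy ∧ dz.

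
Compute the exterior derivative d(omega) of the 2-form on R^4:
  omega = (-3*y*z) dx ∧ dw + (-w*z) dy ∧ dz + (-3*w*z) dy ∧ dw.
d(omega) = (3*z) dx ∧ dy ∧ dw + (3*y) dx ∧ dz ∧ dw + (3*w - z) dy ∧ dz ∧ dw

For a 2-form omega = sum_{i<j} g_{ij} dx_i ∧ dx_j, the exterior derivative is
  d(omega) = sum_{i<j} d(g_{ij}) ∧ dx_i ∧ dx_j = sum_{i<j, k} (∂g_{ij}/∂x_k) dx_k ∧ dx_i ∧ dx_j.
Expand each term, using dx_k ∧ dx_i ∧ dx_j = sgn(permutation) dx_{(a)} ∧ dx_{(b)} ∧ dx_{(c)} with (a < b < c) sorted:
  d(-3*y*z) includes (∂/∂y)(-3*y*z) dy = (-3*z) dy, which multiplied by dx ∧ dw gives (3*z) dx ∧ dy ∧ dw
  d(-3*y*z) includes (∂/∂z)(-3*y*z) dz = (-3*y) dz, which multiplied by dx ∧ dw gives (3*y) dx ∧ dz ∧ dw
  d(-w*z) includes (∂/∂w)(-w*z) dw = (-z) dw, which multiplied by dy ∧ dz gives (-z) dy ∧ dz ∧ dw
  d(-3*w*z) includes (∂/∂z)(-3*w*z) dz = (-3*w) dz, which multiplied by dy ∧ dw gives (3*w) dy ∧ dz ∧ dw
Collecting like 3-forms: d(omega) = (3*z) dx ∧ dy ∧ dw + (3*y) dx ∧ dz ∧ dw + (3*w - z) dy ∧ dz ∧ dw.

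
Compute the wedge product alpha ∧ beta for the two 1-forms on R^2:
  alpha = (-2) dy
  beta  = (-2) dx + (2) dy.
alpha ∧ beta = (-4) dx ∧ dy

Distribute the wedge, using dx_i ∧ dx_j = -dx_j ∧ dx_i and dx_i ∧ dx_i = 0. For each pair (i, j) with i < j, the coefficient of dx_i ∧ dx_j in alpha ∧ beta is (alpha_i * beta_j - alpha_j * beta_i). Collecting: alpha ∧ beta = (-4) dx ∧ dy.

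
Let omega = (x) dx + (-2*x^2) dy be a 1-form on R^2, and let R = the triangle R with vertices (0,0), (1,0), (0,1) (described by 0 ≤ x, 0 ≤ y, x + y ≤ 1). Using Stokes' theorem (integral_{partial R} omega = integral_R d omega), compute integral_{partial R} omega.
integral_(partial R) omega = -2/3

Stokes: integral_partial_R omega = integral_R d omega with d omega = (∂Q/∂x - ∂P/∂y) dx ∧ dy.
  ∂Q/∂x = -4*x
  ∂P/∂y = 0
  integrand = ∂Q/∂x - ∂P/∂y = -4*x.
Integrating over R: integral_0^1 integral_0^{1-x} (-4*x) dy dx = -2/3.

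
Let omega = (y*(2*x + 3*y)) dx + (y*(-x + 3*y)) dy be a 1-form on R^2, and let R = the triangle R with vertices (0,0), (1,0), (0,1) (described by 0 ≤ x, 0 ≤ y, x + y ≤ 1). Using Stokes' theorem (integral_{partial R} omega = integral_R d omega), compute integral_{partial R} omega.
integral_(partial R) omega = -3/2

Stokes: integral_partial_R omega = integral_R d omega with d omega = (∂Q/∂x - ∂P/∂y) dx ∧ dy.
  ∂Q/∂x = -y
  ∂P/∂y = 2*x + 6*y
  integrand = ∂Q/∂x - ∂P/∂y = -2*x - 7*y.
Integrating over R: integral_0^1 integral_0^{1-x} (-2*x - 7*y) dy dx = -3/2.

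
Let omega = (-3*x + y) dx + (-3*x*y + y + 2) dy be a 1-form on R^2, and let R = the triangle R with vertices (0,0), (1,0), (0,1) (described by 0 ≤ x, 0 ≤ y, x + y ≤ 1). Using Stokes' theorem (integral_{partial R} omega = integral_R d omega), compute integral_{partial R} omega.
integral_(partial R) omega = -1

Stokes: integral_partial_R omega = integral_R d omega with d omega = (∂Q/∂x - ∂P/∂y) dx ∧ dy.
  ∂Q/∂x = -3*y
  ∂P/∂y = 1
  integrand = ∂Q/∂x - ∂P/∂y = -3*y - 1.
Integrating over R: integral_0^1 integral_0^{1-x} (-3*y - 1) dy dx = -1.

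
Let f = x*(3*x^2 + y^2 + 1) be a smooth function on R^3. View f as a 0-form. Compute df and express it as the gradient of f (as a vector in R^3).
df = (9*x^2 + y^2 + 1) dx + (2*x*y) dy + (0) dz; grad f = (9*x^2 + y^2 + 1, 2*x*y, 0)

For a 0-form f, d f = (∂f/∂x) dx + (∂f/∂y) dy + (∂f/∂z) dz. The components of the vector representation are exactly the entries of grad f in Cartesian coordinates:
  ∂f/∂x = 9*x^2 + y^2 + 1
  ∂f/∂y = 2*x*y
  ∂f/∂z = 0.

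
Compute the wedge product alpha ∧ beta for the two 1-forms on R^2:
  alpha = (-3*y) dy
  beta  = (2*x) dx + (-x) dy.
alpha ∧ beta = (6*x*y) dx ∧ dy

Distribute the wedge, using dx_i ∧ dx_j = -dx_j ∧ dx_i and dx_i ∧ dx_i = 0. For each pair (i, j) with i < j, the coefficient of dx_i ∧ dx_j in alpha ∧ beta is (alpha_i * beta_j - alpha_j * beta_i). Collecting: alpha ∧ beta = (6*x*y) dx ∧ dy.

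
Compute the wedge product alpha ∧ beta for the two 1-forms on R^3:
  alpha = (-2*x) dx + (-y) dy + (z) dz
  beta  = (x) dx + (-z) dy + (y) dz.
alpha ∧ beta = (x*(y + 2*z)) dx ∧ dy + (-x*(2*y + z)) dx ∧ dz + (-y^2 + z^2) dy ∧ dz

Distribute the wedge, using dx_i ∧ dx_j = -dx_j ∧ dx_i and dx_i ∧ dx_i = 0. For each pair (i, j) with i < j, the coefficient of dx_i ∧ dx_j in alpha ∧ beta is (alpha_i * beta_j - alpha_j * beta_i). Collecting: alpha ∧ beta = (x*(y + 2*z)) dx ∧ dy + (-x*(2*y + z)) dx ∧ dz + (-y^2 + z^2) dy ∧ dz.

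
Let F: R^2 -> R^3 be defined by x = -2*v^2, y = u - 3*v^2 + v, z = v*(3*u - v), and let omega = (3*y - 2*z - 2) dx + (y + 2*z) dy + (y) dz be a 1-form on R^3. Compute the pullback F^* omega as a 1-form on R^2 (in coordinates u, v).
F^* omega = (9*u*v + u - 9*v^3 - 2*v^2 + v) du + (3*u^2 - 21*u*v^2 - 11*u*v + u + 64*v^3 - 25*v^2 + 9*v) dv

Using F^*(f dg) = (f ∘ F) d(g ∘ F), substitute each coordinate x_i by F_i(u, v) in f_i, and replace dx_i by d F_i = (∂F_i/∂u) du + (∂F_i/∂v) dv.
  For the x component: f_1(F) = -6*u*v + 3*u - 7*v^2 + 3*v - 2; d F_1 = (0) du + (-4*v) dv
  For the y component: f_2(F) = 6*u*v + u - 5*v^2 + v; d F_2 = (1) du + (1 - 6*v) dv
  For the z component: f_3(F) = u - 3*v^2 + v; d F_3 = (3*v) du + (3*u - 2*v) dv
Combining and collecting du, dv coefficients:
  coeff of du: 9*u*v + u - 9*v^3 - 2*v^2 + v
  coeff of dv: 3*u^2 - 21*u*v^2 - 11*u*v + u + 64*v^3 - 25*v^2 + 9*v
F^* omega = (9*u*v + u - 9*v^3 - 2*v^2 + v) du + (3*u^2 - 21*u*v^2 - 11*u*v + u + 64*v^3 - 25*v^2 + 9*v) dv.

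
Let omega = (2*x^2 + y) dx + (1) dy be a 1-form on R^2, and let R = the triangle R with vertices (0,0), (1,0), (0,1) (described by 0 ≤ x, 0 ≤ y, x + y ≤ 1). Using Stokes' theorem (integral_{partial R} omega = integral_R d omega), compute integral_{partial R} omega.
integral_(partial R) omega = -1/2

Stokes: integral_partial_R omega = integral_R d omega with d omega = (∂Q/∂x - ∂P/∂y) dx ∧ dy.
  ∂Q/∂x = 0
  ∂P/∂y = 1
  integrand = ∂Q/∂x - ∂P/∂y = -1.
Integrating over R: integral_0^1 integral_0^{1-x} (-1) dy dx = -1/2.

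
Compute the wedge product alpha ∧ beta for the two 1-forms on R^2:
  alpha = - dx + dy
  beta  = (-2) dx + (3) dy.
alpha ∧ beta = (-1) dx ∧ dy

Distribute the wedge, using dx_i ∧ dx_j = -dx_j ∧ dx_i and dx_i ∧ dx_i = 0. For each pair (i, j) with i < j, the coefficient of dx_i ∧ dx_j in alpha ∧ beta is (alpha_i * beta_j - alpha_j * beta_i). Collecting: alpha ∧ beta = (-1) dx ∧ dy.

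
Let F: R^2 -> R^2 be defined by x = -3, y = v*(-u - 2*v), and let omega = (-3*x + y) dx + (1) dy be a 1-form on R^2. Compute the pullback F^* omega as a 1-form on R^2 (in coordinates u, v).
F^* omega = (-v) du + (-u - 4*v) dv

Using F^*(f dg) = (f ∘ F) d(g ∘ F), substitute each coordinate x_i by F_i(u, v) in f_i, and replace dx_i by d F_i = (∂F_i/∂u) du + (∂F_i/∂v) dv.
  For the x component: f_1(F) = -u*v - 2*v^2 + 9; d F_1 = (0) du + (0) dv
  For the y component: f_2(F) = 1; d F_2 = (-v) du + (-u - 4*v) dv
Combining and collecting du, dv coefficients:
  coeff of du: -v
  coeff of dv: -u - 4*v
F^* omega = (-v) du + (-u - 4*v) dv.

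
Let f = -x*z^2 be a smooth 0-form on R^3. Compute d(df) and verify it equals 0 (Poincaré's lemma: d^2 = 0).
d(df) = 0

Step 1: df = sum_i (∂f/∂x_i) dx_i = (-z^2) dx + (0) dy + (-2*x*z) dz.
Step 2: Apply d again. Using the 1-form formula, the coefficient of dx ∧ dy in d(df) is ∂^2 f/∂x ∂y - ∂^2 f/∂y ∂x = (0) - (0) = 0 (equality of mixed partials for smooth f).
Similarly for dx ∧ dz and dy ∧ dz — all coefficients vanish. So d(df) = 0.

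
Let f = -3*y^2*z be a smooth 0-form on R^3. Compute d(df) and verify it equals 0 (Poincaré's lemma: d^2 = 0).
d(df) = 0

Step 1: df = sum_i (∂f/∂x_i) dx_i = (0) dx + (-6*y*z) dy + (-3*y^2) dz.
Step 2: Apply d again. Using the 1-form formula, the coefficient of dx ∧ dy in d(df) is ∂^2 f/∂x ∂y - ∂^2 f/∂y ∂x = (0) - (0) = 0 (equality of mixed partials for smooth f).
Similarly for dx ∧ dz and dy ∧ dz — all coefficients vanish. So d(df) = 0.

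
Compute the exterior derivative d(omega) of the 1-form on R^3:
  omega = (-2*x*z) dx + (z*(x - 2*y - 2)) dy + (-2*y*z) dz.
d(omega) = (z) dx ∧ dy + (2*x) dx ∧ dz + (-x + 2*y - 2*z + 2) dy ∧ dz

For a 1-form omega = sum_i f_i dx_i, the exterior derivative is
  d(omega) = sum_{i < j} (∂f_j/∂x_i - ∂f_i/∂x_j) dx_i ∧ dx_j.
  coefficient of dx ∧ dy: ∂f_2/∂x - ∂f_1/∂y = ∂(z*(x - 2*y - 2))/∂x - ∂(-2*x*z)/∂y = z
  coefficient of dx ∧ dz: ∂f_3/∂x - ∂f_1/∂z = ∂(-2*y*z)/∂x - ∂(-2*x*z)/∂z = 2*x
  coefficient of dy ∧ dz: ∂f_3/∂y - ∂f_2/∂z = ∂(-2*y*z)/∂y - ∂(z*(x - 2*y - 2))/∂z = -x + 2*y - 2*z + 2
Assembling: d(omega) = (z) dx ∧ dy + (2*x) dx ∧ dz + (-x + 2*y - 2*z + 2) dy ∧ dz.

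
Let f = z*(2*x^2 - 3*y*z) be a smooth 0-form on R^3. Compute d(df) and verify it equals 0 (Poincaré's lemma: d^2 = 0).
d(df) = 0

Step 1: df = sum_i (∂f/∂x_i) dx_i = (4*x*z) dx + (-3*z^2) dy + (2*x^2 - 6*y*z) dz.
Step 2: Apply d again. Using the 1-form formula, the coefficient of dx ∧ dy in d(df) is ∂^2 f/∂x ∂y - ∂^2 f/∂y ∂x = (0) - (0) = 0 (equality of mixed partials for smooth f).
Similarly for dx ∧ dz and dy ∧ dz — all coefficients vanish. So d(df) = 0.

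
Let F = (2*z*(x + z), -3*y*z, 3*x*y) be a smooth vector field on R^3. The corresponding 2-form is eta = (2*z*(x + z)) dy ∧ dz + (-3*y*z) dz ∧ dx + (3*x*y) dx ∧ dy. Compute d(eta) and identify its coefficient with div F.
d(eta) = (-z) dx ∧ dy ∧ dz; div F = -z

For a 2-form in R^3 of the form above, applying d gives a 3-form with coefficient ∂P/∂x + ∂Q/∂y + ∂R/∂z:
  ∂P/∂x = 2*z
  ∂Q/∂y = -3*z
  ∂R/∂z = 0
Sum = -z, which is exactly div F.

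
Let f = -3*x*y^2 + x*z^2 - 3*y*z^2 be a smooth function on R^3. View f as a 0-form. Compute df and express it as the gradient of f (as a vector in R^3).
df = (-3*y^2 + z^2) dx + (-6*x*y - 3*z^2) dy + (2*z*(x - 3*y)) dz; grad f = (-3*y^2 + z^2, -6*x*y - 3*z^2, 2*z*(x - 3*y))

For a 0-form f, d f = (∂f/∂x) dx + (∂f/∂y) dy + (∂f/∂z) dz. The components of the vector representation are exactly the entries of grad f in Cartesian coordinates:
  ∂f/∂x = -3*y^2 + z^2
  ∂f/∂y = -6*x*y - 3*z^2
  ∂f/∂z = 2*z*(x - 3*y).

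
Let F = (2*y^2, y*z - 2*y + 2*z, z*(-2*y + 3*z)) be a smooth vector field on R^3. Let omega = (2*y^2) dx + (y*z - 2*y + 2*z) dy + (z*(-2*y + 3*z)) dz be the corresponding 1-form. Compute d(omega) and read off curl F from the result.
d(omega) = (-y - 2*z - 2) dy ∧ dz + (0) dz ∧ dx + (-4*y) dx ∧ dy; curl F = (-y - 2*z - 2, 0, -4*y)

d omega = sum_{i<j} (∂f_j/∂x_i - ∂f_i/∂x_j) dx_i ∧ dx_j. Under the identification (dy ∧ dz, dz ∧ dx, dx ∧ dy) ↔ (e_x, e_y, e_z), the coefficients are exactly the components of curl F. Compute:
  ∂R/∂y - ∂Q/∂z = (-2*z) - (y + 2) = -y - 2*z - 2
  ∂P/∂z - ∂R/∂x = (0) - (0) = 0
  ∂Q/∂x - ∂P/∂y = (0) - (4*y) = -4*y.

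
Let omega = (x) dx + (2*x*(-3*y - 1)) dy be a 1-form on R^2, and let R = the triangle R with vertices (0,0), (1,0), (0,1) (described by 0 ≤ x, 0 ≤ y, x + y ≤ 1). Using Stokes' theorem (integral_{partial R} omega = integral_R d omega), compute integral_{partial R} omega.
integral_(partial R) omega = -2

Stokes: integral_partial_R omega = integral_R d omega with d omega = (∂Q/∂x - ∂P/∂y) dx ∧ dy.
  ∂Q/∂x = -6*y - 2
  ∂P/∂y = 0
  integrand = ∂Q/∂x - ∂P/∂y = -6*y - 2.
Integrating over R: integral_0^1 integral_0^{1-x} (-6*y - 2) dy dx = -2.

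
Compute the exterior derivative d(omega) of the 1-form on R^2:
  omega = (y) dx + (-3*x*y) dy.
d(omega) = (-3*y - 1) dx ∧ dy

For a 1-form omega = sum_i f_i dx_i, the exterior derivative is
  d(omega) = sum_{i < j} (∂f_j/∂x_i - ∂f_i/∂x_j) dx_i ∧ dx_j.
  coefficient of dx ∧ dy: ∂f_2/∂x - ∂f_1/∂y = ∂(-3*x*y)/∂x - ∂(y)/∂y = -3*y - 1
Assembling: d(omega) = (-3*y - 1) dx ∧ dy.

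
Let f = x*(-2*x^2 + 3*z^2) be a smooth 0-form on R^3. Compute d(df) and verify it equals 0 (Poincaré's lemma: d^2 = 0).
d(df) = 0

Step 1: df = sum_i (∂f/∂x_i) dx_i = (-6*x^2 + 3*z^2) dx + (0) dy + (6*x*z) dz.
Step 2: Apply d again. Using the 1-form formula, the coefficient of dx ∧ dy in d(df) is ∂^2 f/∂x ∂y - ∂^2 f/∂y ∂x = (0) - (0) = 0 (equality of mixed partials for smooth f).
Similarly for dx ∧ dz and dy ∧ dz — all coefficients vanish. So d(df) = 0.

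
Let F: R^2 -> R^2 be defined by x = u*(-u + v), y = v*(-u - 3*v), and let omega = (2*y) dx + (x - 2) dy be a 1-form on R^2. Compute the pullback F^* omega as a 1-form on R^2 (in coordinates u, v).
F^* omega = (v*(5*u^2 + 9*u*v - 6*v^2 + 2)) du + (u^3 + 3*u^2*v - 12*u*v^2 + 2*u + 12*v) dv

Using F^*(f dg) = (f ∘ F) d(g ∘ F), substitute each coordinate x_i by F_i(u, v) in f_i, and replace dx_i by d F_i = (∂F_i/∂u) du + (∂F_i/∂v) dv.
  For the x component: f_1(F) = 2*v*(-u - 3*v); d F_1 = (-2*u + v) du + (u) dv
  For the y component: f_2(F) = -u^2 + u*v - 2; d F_2 = (-v) du + (-u - 6*v) dv
Combining and collecting du, dv coefficients:
  coeff of du: v*(5*u^2 + 9*u*v - 6*v^2 + 2)
  coeff of dv: u^3 + 3*u^2*v - 12*u*v^2 + 2*u + 12*v
F^* omega = (v*(5*u^2 + 9*u*v - 6*v^2 + 2)) du + (u^3 + 3*u^2*v - 12*u*v^2 + 2*u + 12*v) dv.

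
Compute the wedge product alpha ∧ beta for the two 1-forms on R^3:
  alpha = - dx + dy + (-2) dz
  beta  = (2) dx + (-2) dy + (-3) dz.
alpha ∧ beta = (7) dx ∧ dz + (-7) dy ∧ dz

Distribute the wedge, using dx_i ∧ dx_j = -dx_j ∧ dx_i and dx_i ∧ dx_i = 0. For each pair (i, j) with i < j, the coefficient of dx_i ∧ dx_j in alpha ∧ beta is (alpha_i * beta_j - alpha_j * beta_i). Collecting: alpha ∧ beta = (7) dx ∧ dz + (-7) dy ∧ dz.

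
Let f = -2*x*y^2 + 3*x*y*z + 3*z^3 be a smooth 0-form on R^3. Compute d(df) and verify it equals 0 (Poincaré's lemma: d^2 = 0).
d(df) = 0

Step 1: df = sum_i (∂f/∂x_i) dx_i = (y*(-2*y + 3*z)) dx + (x*(-4*y + 3*z)) dy + (3*x*y + 9*z^2) dz.
Step 2: Apply d again. Using the 1-form formula, the coefficient of dx ∧ dy in d(df) is ∂^2 f/∂x ∂y - ∂^2 f/∂y ∂x = (-4*y + 3*z) - (-4*y + 3*z) = 0 (equality of mixed partials for smooth f).
Similarly for dx ∧ dz and dy ∧ dz — all coefficients vanish. So d(df) = 0.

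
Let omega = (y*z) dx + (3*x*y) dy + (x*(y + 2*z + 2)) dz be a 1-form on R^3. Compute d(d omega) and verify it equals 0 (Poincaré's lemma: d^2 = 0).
d(d omega) = 0

Step 1: d omega = sum_{i<j} (∂f_j/∂x_i - ∂f_i/∂x_j) dx_i ∧ dx_j:
  coeff of dx ∧ dy: 3*y - z
  coeff of dx ∧ dz: 2*z + 2
  coeff of dy ∧ dz: x
Step 2: Apply d again to each 2-form coefficient. The only possible 3-form in R^3 is dx ∧ dy ∧ dz, with coefficient
  ∂(coeff of dy∧dz)/∂x - ∂(coeff of dx∧dz)/∂y + ∂(coeff of dx∧dy)/∂z
  = ∂/∂x (x) - ∂/∂y (2*z + 2) + ∂/∂z (3*y - z).
Each of these terms simplifies to sums of mixed partials that cancel in pairs. The result is 0 (by equality of mixed partials for smooth functions — Schwarz / Clairaut).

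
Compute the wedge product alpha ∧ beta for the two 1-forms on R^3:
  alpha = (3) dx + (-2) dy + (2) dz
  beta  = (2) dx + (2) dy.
alpha ∧ beta = (10) dx ∧ dy + (-4) dx ∧ dz + (-4) dy ∧ dz

Distribute the wedge, using dx_i ∧ dx_j = -dx_j ∧ dx_i and dx_i ∧ dx_i = 0. For each pair (i, j) with i < j, the coefficient of dx_i ∧ dx_j in alpha ∧ beta is (alpha_i * beta_j - alpha_j * beta_i). Collecting: alpha ∧ beta = (10) dx ∧ dy + (-4) dx ∧ dz + (-4) dy ∧ dz.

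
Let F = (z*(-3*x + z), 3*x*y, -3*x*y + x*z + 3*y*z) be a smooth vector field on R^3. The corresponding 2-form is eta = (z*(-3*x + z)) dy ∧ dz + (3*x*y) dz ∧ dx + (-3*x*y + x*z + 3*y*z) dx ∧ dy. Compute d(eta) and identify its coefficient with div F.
d(eta) = (4*x + 3*y - 3*z) dx ∧ dy ∧ dz; div F = 4*x + 3*y - 3*z

For a 2-form in R^3 of the form above, applying d gives a 3-form with coefficient ∂P/∂x + ∂Q/∂y + ∂R/∂z:
  ∂P/∂x = -3*z
  ∂Q/∂y = 3*x
  ∂R/∂z = x + 3*y
Sum = 4*x + 3*y - 3*z, which is exactly div F.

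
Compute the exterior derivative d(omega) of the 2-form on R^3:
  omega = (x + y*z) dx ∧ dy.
d(omega) = (y) dx ∧ dy ∧ dz

For a 2-form omega = sum_{i<j} g_{ij} dx_i ∧ dx_j, the exterior derivative is
  d(omega) = sum_{i<j} d(g_{ij}) ∧ dx_i ∧ dx_j = sum_{i<j, k} (∂g_{ij}/∂x_k) dx_k ∧ dx_i ∧ dx_j.
Expand each term, using dx_k ∧ dx_i ∧ dx_j = sgn(permutation) dx_{(a)} ∧ dx_{(b)} ∧ dx_{(c)} with (a < b < c) sorted:
  d(x + y*z) includes (∂/∂z)(x + y*z) dz = (y) dz, which multiplied by dx ∧ dy gives (y) dx ∧ dy ∧ dz
Collecting like 3-forms: d(omega) = (y) dx ∧ dy ∧ dz.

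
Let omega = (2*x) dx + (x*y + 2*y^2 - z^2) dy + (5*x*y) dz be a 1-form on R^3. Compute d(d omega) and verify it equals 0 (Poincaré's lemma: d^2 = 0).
d(d omega) = 0

Step 1: d omega = sum_{i<j} (∂f_j/∂x_i - ∂f_i/∂x_j) dx_i ∧ dx_j:
  coeff of dx ∧ dy: y
  coeff of dx ∧ dz: 5*y
  coeff of dy ∧ dz: 5*x + 2*z
Step 2: Apply d again to each 2-form coefficient. The only possible 3-form in R^3 is dx ∧ dy ∧ dz, with coefficient
  ∂(coeff of dy∧dz)/∂x - ∂(coeff of dx∧dz)/∂y + ∂(coeff of dx∧dy)/∂z
  = ∂/∂x (5*x + 2*z) - ∂/∂y (5*y) + ∂/∂z (y).
Each of these terms simplifies to sums of mixed partials that cancel in pairs. The result is 0 (by equality of mixed partials for smooth functions — Schwarz / Clairaut).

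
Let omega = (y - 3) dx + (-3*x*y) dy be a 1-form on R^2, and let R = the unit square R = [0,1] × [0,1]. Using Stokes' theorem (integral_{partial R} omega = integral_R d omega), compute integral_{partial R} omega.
integral_(partial R) omega = -5/2

Stokes: integral_partial_R omega = integral_R d omega with d omega = (∂Q/∂x - ∂P/∂y) dx ∧ dy.
  ∂Q/∂x = -3*y
  ∂P/∂y = 1
  integrand = ∂Q/∂x - ∂P/∂y = -3*y - 1.
Integrating over R: integral_0^1 integral_0^1 (-3*y - 1) dx dy = -5/2.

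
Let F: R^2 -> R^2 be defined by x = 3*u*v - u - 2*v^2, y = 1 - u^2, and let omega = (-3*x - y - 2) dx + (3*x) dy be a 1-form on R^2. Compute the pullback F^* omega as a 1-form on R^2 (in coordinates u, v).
F^* omega = (-15*u^2*v + 5*u^2 - 15*u*v^2 + 18*u*v - 3*u + 18*v^3 - 6*v^2 - 9*v + 3) du + (3*u^3 - 31*u^2*v + 9*u^2 + 54*u*v^2 - 12*u*v - 9*u - 24*v^3 + 12*v) dv

Using F^*(f dg) = (f ∘ F) d(g ∘ F), substitute each coordinate x_i by F_i(u, v) in f_i, and replace dx_i by d F_i = (∂F_i/∂u) du + (∂F_i/∂v) dv.
  For the x component: f_1(F) = u^2 - 9*u*v + 3*u + 6*v^2 - 3; d F_1 = (3*v - 1) du + (3*u - 4*v) dv
  For the y component: f_2(F) = 9*u*v - 3*u - 6*v^2; d F_2 = (-2*u) du + (0) dv
Combining and collecting du, dv coefficients:
  coeff of du: -15*u^2*v + 5*u^2 - 15*u*v^2 + 18*u*v - 3*u + 18*v^3 - 6*v^2 - 9*v + 3
  coeff of dv: 3*u^3 - 31*u^2*v + 9*u^2 + 54*u*v^2 - 12*u*v - 9*u - 24*v^3 + 12*v
F^* omega = (-15*u^2*v + 5*u^2 - 15*u*v^2 + 18*u*v - 3*u + 18*v^3 - 6*v^2 - 9*v + 3) du + (3*u^3 - 31*u^2*v + 9*u^2 + 54*u*v^2 - 12*u*v - 9*u - 24*v^3 + 12*v) dv.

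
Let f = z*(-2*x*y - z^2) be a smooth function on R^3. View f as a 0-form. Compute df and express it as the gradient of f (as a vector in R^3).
df = (-2*y*z) dx + (-2*x*z) dy + (-2*x*y - 3*z^2) dz; grad f = (-2*y*z, -2*x*z, -2*x*y - 3*z^2)

For a 0-form f, d f = (∂f/∂x) dx + (∂f/∂y) dy + (∂f/∂z) dz. The components of the vector representation are exactly the entries of grad f in Cartesian coordinates:
  ∂f/∂x = -2*y*z
  ∂f/∂y = -2*x*z
  ∂f/∂z = -2*x*y - 3*z^2.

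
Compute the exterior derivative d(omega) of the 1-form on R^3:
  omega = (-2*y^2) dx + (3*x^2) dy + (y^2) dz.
d(omega) = (6*x + 4*y) dx ∧ dy + (2*y) dy ∧ dz

For a 1-form omega = sum_i f_i dx_i, the exterior derivative is
  d(omega) = sum_{i < j} (∂f_j/∂x_i - ∂f_i/∂x_j) dx_i ∧ dx_j.
  coefficient of dx ∧ dy: ∂f_2/∂x - ∂f_1/∂y = ∂(3*x^2)/∂x - ∂(-2*y^2)/∂y = 6*x + 4*y
  coefficient of dy ∧ dz: ∂f_3/∂y - ∂f_2/∂z = ∂(y^2)/∂y - ∂(3*x^2)/∂z = 2*y
Assembling: d(omega) = (6*x + 4*y) dx ∧ dy + (2*y) dy ∧ dz.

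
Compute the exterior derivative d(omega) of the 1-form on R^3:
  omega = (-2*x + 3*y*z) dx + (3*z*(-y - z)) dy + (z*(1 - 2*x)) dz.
d(omega) = (-3*z) dx ∧ dy + (-3*y - 2*z) dx ∧ dz + (3*y + 6*z) dy ∧ dz

For a 1-form omega = sum_i f_i dx_i, the exterior derivative is
  d(omega) = sum_{i < j} (∂f_j/∂x_i - ∂f_i/∂x_j) dx_i ∧ dx_j.
  coefficient of dx ∧ dy: ∂f_2/∂x - ∂f_1/∂y = ∂(3*z*(-y - z))/∂x - ∂(-2*x + 3*y*z)/∂y = -3*z
  coefficient of dx ∧ dz: ∂f_3/∂x - ∂f_1/∂z = ∂(z*(1 - 2*x))/∂x - ∂(-2*x + 3*y*z)/∂z = -3*y - 2*z
  coefficient of dy ∧ dz: ∂f_3/∂y - ∂f_2/∂z = ∂(z*(1 - 2*x))/∂y - ∂(3*z*(-y - z))/∂z = 3*y + 6*z
Assembling: d(omega) = (-3*z) dx ∧ dy + (-3*y - 2*z) dx ∧ dz + (3*y + 6*z) dy ∧ dz.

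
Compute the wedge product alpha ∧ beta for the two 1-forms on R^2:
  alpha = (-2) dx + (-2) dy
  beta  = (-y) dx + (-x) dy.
alpha ∧ beta = (2*x - 2*y) dx ∧ dy

Distribute the wedge, using dx_i ∧ dx_j = -dx_j ∧ dx_i and dx_i ∧ dx_i = 0. For each pair (i, j) with i < j, the coefficient of dx_i ∧ dx_j in alpha ∧ beta is (alpha_i * beta_j - alpha_j * beta_i). Collecting: alpha ∧ beta = (2*x - 2*y) dx ∧ dy.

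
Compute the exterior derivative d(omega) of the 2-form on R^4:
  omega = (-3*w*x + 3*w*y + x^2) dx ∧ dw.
d(omega) = (-3*w) dx ∧ dy ∧ dw

For a 2-form omega = sum_{i<j} g_{ij} dx_i ∧ dx_j, the exterior derivative is
  d(omega) = sum_{i<j} d(g_{ij}) ∧ dx_i ∧ dx_j = sum_{i<j, k} (∂g_{ij}/∂x_k) dx_k ∧ dx_i ∧ dx_j.
Expand each term, using dx_k ∧ dx_i ∧ dx_j = sgn(permutation) dx_{(a)} ∧ dx_{(b)} ∧ dx_{(c)} with (a < b < c) sorted:
  d(-3*w*x + 3*w*y + x^2) includes (∂/∂y)(-3*w*x + 3*w*y + x^2) dy = (3*w) dy, which multiplied by dx ∧ dw gives (-3*w) dx ∧ dy ∧ dw
Collecting like 3-forms: d(omega) = (-3*w) dx ∧ dy ∧ dw.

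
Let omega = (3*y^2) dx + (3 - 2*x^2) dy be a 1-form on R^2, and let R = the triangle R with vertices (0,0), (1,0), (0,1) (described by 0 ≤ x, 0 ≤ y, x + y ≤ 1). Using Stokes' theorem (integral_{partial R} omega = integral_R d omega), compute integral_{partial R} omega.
integral_(partial R) omega = -5/3

Stokes: integral_partial_R omega = integral_R d omega with d omega = (∂Q/∂x - ∂P/∂y) dx ∧ dy.
  ∂Q/∂x = -4*x
  ∂P/∂y = 6*y
  integrand = ∂Q/∂x - ∂P/∂y = -4*x - 6*y.
Integrating over R: integral_0^1 integral_0^{1-x} (-4*x - 6*y) dy dx = -5/3.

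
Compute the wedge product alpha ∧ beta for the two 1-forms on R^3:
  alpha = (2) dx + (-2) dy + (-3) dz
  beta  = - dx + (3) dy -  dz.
alpha ∧ beta = (4) dx ∧ dy + (-5) dx ∧ dz + (11) dy ∧ dz

Distribute the wedge, using dx_i ∧ dx_j = -dx_j ∧ dx_i and dx_i ∧ dx_i = 0. For each pair (i, j) with i < j, the coefficient of dx_i ∧ dx_j in alpha ∧ beta is (alpha_i * beta_j - alpha_j * beta_i). Collecting: alpha ∧ beta = (4) dx ∧ dy + (-5) dx ∧ dz + (11) dy ∧ dz.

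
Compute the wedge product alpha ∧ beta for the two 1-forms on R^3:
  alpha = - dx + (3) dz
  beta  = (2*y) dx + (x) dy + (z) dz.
alpha ∧ beta = (-x) dx ∧ dy + (-6*y - z) dx ∧ dz + (-3*x) dy ∧ dz

Distribute the wedge, using dx_i ∧ dx_j = -dx_j ∧ dx_i and dx_i ∧ dx_i = 0. For each pair (i, j) with i < j, the coefficient of dx_i ∧ dx_j in alpha ∧ beta is (alpha_i * beta_j - alpha_j * beta_i). Collecting: alpha ∧ beta = (-x) dx ∧ dy + (-6*y - z) dx ∧ dz + (-3*x) dy ∧ dz.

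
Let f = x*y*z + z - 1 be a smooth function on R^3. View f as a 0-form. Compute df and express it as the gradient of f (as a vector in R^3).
df = (y*z) dx + (x*z) dy + (x*y + 1) dz; grad f = (y*z, x*z, x*y + 1)

For a 0-form f, d f = (∂f/∂x) dx + (∂f/∂y) dy + (∂f/∂z) dz. The components of the vector representation are exactly the entries of grad f in Cartesian coordinates:
  ∂f/∂x = y*z
  ∂f/∂y = x*z
  ∂f/∂z = x*y + 1.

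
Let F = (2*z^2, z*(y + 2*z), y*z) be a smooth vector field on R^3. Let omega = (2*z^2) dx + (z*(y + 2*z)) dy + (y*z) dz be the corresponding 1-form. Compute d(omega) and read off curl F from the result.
d(omega) = (-y - 3*z) dy ∧ dz + (4*z) dz ∧ dx + (0) dx ∧ dy; curl F = (-y - 3*z, 4*z, 0)

d omega = sum_{i<j} (∂f_j/∂x_i - ∂f_i/∂x_j) dx_i ∧ dx_j. Under the identification (dy ∧ dz, dz ∧ dx, dx ∧ dy) ↔ (e_x, e_y, e_z), the coefficients are exactly the components of curl F. Compute:
  ∂R/∂y - ∂Q/∂z = (z) - (y + 4*z) = -y - 3*z
  ∂P/∂z - ∂R/∂x = (4*z) - (0) = 4*z
  ∂Q/∂x - ∂P/∂y = (0) - (0) = 0.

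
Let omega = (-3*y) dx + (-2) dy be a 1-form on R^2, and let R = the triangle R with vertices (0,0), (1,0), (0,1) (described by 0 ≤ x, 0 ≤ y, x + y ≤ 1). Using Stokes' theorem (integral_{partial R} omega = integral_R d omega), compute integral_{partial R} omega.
integral_(partial R) omega = 3/2

Stokes: integral_partial_R omega = integral_R d omega with d omega = (∂Q/∂x - ∂P/∂y) dx ∧ dy.
  ∂Q/∂x = 0
  ∂P/∂y = -3
  integrand = ∂Q/∂x - ∂P/∂y = 3.
Integrating over R: integral_0^1 integral_0^{1-x} (3) dy dx = 3/2.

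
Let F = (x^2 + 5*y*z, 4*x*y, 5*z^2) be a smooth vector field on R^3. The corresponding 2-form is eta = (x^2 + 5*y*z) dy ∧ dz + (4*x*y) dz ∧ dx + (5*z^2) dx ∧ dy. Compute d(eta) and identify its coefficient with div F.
d(eta) = (6*x + 10*z) dx ∧ dy ∧ dz; div F = 6*x + 10*z

For a 2-form in R^3 of the form above, applying d gives a 3-form with coefficient ∂P/∂x + ∂Q/∂y + ∂R/∂z:
  ∂P/∂x = 2*x
  ∂Q/∂y = 4*x
  ∂R/∂z = 10*z
Sum = 6*x + 10*z, which is exactly div F.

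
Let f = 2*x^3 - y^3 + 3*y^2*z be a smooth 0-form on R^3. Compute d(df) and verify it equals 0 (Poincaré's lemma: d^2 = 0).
d(df) = 0

Step 1: df = sum_i (∂f/∂x_i) dx_i = (6*x^2) dx + (3*y*(-y + 2*z)) dy + (3*y^2) dz.
Step 2: Apply d again. Using the 1-form formula, the coefficient of dx ∧ dy in d(df) is ∂^2 f/∂x ∂y - ∂^2 f/∂y ∂x = (0) - (0) = 0 (equality of mixed partials for smooth f).
Similarly for dx ∧ dz and dy ∧ dz — all coefficients vanish. So d(df) = 0.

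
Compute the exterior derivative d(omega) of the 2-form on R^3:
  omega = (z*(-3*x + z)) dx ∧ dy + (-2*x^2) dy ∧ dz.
d(omega) = (-7*x + 2*z) dx ∧ dy ∧ dz

For a 2-form omega = sum_{i<j} g_{ij} dx_i ∧ dx_j, the exterior derivative is
  d(omega) = sum_{i<j} d(g_{ij}) ∧ dx_i ∧ dx_j = sum_{i<j, k} (∂g_{ij}/∂x_k) dx_k ∧ dx_i ∧ dx_j.
Expand each term, using dx_k ∧ dx_i ∧ dx_j = sgn(permutation) dx_{(a)} ∧ dx_{(b)} ∧ dx_{(c)} with (a < b < c) sorted:
  d(z*(-3*x + z)) includes (∂/∂z)(z*(-3*x + z)) dz = (-3*x + 2*z) dz, which multiplied by dx ∧ dy gives (-3*x + 2*z) dx ∧ dy ∧ dz
  d(-2*x^2) includes (∂/∂x)(-2*x^2) dx = (-4*x) dx, which multiplied by dy ∧ dz gives (-4*x) dx ∧ dy ∧ dz
Collecting like 3-forms: d(omega) = (-7*x + 2*z) dx ∧ dy ∧ dz.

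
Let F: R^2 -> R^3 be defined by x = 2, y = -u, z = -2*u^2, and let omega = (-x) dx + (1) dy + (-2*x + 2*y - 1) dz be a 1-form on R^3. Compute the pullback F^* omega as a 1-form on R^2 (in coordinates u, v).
F^* omega = (8*u^2 + 20*u - 1) du

Using F^*(f dg) = (f ∘ F) d(g ∘ F), substitute each coordinate x_i by F_i(u, v) in f_i, and replace dx_i by d F_i = (∂F_i/∂u) du + (∂F_i/∂v) dv.
  For the x component: f_1(F) = -2; d F_1 = (0) du + (0) dv
  For the y component: f_2(F) = 1; d F_2 = (-1) du + (0) dv
  For the z component: f_3(F) = -2*u - 5; d F_3 = (-4*u) du + (0) dv
Combining and collecting du, dv coefficients:
  coeff of du: 8*u^2 + 20*u - 1
  coeff of dv: 0
F^* omega = (8*u^2 + 20*u - 1) du.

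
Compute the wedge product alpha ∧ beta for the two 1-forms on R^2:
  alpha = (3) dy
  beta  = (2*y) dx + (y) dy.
alpha ∧ beta = (-6*y) dx ∧ dy

Distribute the wedge, using dx_i ∧ dx_j = -dx_j ∧ dx_i and dx_i ∧ dx_i = 0. For each pair (i, j) with i < j, the coefficient of dx_i ∧ dx_j in alpha ∧ beta is (alpha_i * beta_j - alpha_j * beta_i). Collecting: alpha ∧ beta = (-6*y) dx ∧ dy.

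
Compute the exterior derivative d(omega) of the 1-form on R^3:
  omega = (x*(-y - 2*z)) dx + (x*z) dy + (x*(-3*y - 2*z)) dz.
d(omega) = (x + z) dx ∧ dy + (2*x - 3*y - 2*z) dx ∧ dz + (-4*x) dy ∧ dz

For a 1-form omega = sum_i f_i dx_i, the exterior derivative is
  d(omega) = sum_{i < j} (∂f_j/∂x_i - ∂f_i/∂x_j) dx_i ∧ dx_j.
  coefficient of dx ∧ dy: ∂f_2/∂x - ∂f_1/∂y = ∂(x*z)/∂x - ∂(x*(-y - 2*z))/∂y = x + z
  coefficient of dx ∧ dz: ∂f_3/∂x - ∂f_1/∂z = ∂(x*(-3*y - 2*z))/∂x - ∂(x*(-y - 2*z))/∂z = 2*x - 3*y - 2*z
  coefficient of dy ∧ dz: ∂f_3/∂y - ∂f_2/∂z = ∂(x*(-3*y - 2*z))/∂y - ∂(x*z)/∂z = -4*x
Assembling: d(omega) = (x + z) dx ∧ dy + (2*x - 3*y - 2*z) dx ∧ dz + (-4*x) dy ∧ dz.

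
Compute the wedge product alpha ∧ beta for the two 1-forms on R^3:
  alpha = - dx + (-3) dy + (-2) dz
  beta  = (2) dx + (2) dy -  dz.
alpha ∧ beta = (4) dx ∧ dy + (5) dx ∧ dz + (7) dy ∧ dz

Distribute the wedge, using dx_i ∧ dx_j = -dx_j ∧ dx_i and dx_i ∧ dx_i = 0. For each pair (i, j) with i < j, the coefficient of dx_i ∧ dx_j in alpha ∧ beta is (alpha_i * beta_j - alpha_j * beta_i). Collecting: alpha ∧ beta = (4) dx ∧ dy + (5) dx ∧ dz + (7) dy ∧ dz.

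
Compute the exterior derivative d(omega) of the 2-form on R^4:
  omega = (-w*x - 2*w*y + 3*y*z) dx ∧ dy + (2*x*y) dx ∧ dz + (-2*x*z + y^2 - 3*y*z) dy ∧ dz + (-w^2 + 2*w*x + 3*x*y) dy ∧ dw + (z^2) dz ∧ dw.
d(omega) = (-2*x + 3*y - 2*z) dx ∧ dy ∧ dz + (2*w - x + y) dx ∧ dy ∧ dw

For a 2-form omega = sum_{i<j} g_{ij} dx_i ∧ dx_j, the exterior derivative is
  d(omega) = sum_{i<j} d(g_{ij}) ∧ dx_i ∧ dx_j = sum_{i<j, k} (∂g_{ij}/∂x_k) dx_k ∧ dx_i ∧ dx_j.
Expand each term, using dx_k ∧ dx_i ∧ dx_j = sgn(permutation) dx_{(a)} ∧ dx_{(b)} ∧ dx_{(c)} with (a < b < c) sorted:
  d(-w*x - 2*w*y + 3*y*z) includes (∂/∂z)(-w*x - 2*w*y + 3*y*z) dz = (3*y) dz, which multiplied by dx ∧ dy gives (3*y) dx ∧ dy ∧ dz
  d(-w*x - 2*w*y + 3*y*z) includes (∂/∂w)(-w*x - 2*w*y + 3*y*z) dw = (-x - 2*y) dw, which multiplied by dx ∧ dy gives (-x - 2*y) dx ∧ dy ∧ dw
  d(2*x*y) includes (∂/∂y)(2*x*y) dy = (2*x) dy, which multiplied by dx ∧ dz gives (-2*x) dx ∧ dy ∧ dz
  d(-2*x*z + y^2 - 3*y*z) includes (∂/∂x)(-2*x*z + y^2 - 3*y*z) dx = (-2*z) dx, which multiplied by dy ∧ dz gives (-2*z) dx ∧ dy ∧ dz
  d(-w^2 + 2*w*x + 3*x*y) includes (∂/∂x)(-w^2 + 2*w*x + 3*x*y) dx = (2*w + 3*y) dx, which multiplied by dy ∧ dw gives (2*w + 3*y) dx ∧ dy ∧ dw
Collecting like 3-forms: d(omega) = (-2*x + 3*y - 2*z) dx ∧ dy ∧ dz + (2*w - x + y) dx ∧ dy ∧ dw.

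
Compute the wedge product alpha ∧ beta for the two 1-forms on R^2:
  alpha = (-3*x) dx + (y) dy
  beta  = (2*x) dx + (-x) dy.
alpha ∧ beta = (x*(3*x - 2*y)) dx ∧ dy

Distribute the wedge, using dx_i ∧ dx_j = -dx_j ∧ dx_i and dx_i ∧ dx_i = 0. For each pair (i, j) with i < j, the coefficient of dx_i ∧ dx_j in alpha ∧ beta is (alpha_i * beta_j - alpha_j * beta_i). Collecting: alpha ∧ beta = (x*(3*x - 2*y)) dx ∧ dy.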